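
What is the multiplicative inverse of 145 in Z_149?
145^(-1) ≡ 37 (mod 149). Verification: 145 × 37 = 5365 ≡ 1 (mod 149)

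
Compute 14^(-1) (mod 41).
14^(-1) ≡ 3 (mod 41). Verification: 14 × 3 = 42 ≡ 1 (mod 41)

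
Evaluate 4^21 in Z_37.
Using repeated squaring. 21 = 16 + 4 + 1 (binary 10101). Repeated squaring mod 37: 4^1 ≡ 4; 4^2 ≡ 4² = 16 ≡ 16; 4^4 ≡ 16² = 256 ≡ 34; 4^8 ≡ 34² = 1156 ≡ 9; 4^16 ≡ 9² = 81 ≡ 7. Multiply: 4^21 = 4^16 × 4^4 × 4^1 ≡ 7 × 34 × 4 (mod 37): 7 × 34 = 238 ≡ 16; 16 × 4 = 64 ≡ 27. So 4^21 ≡ 27 (mod 37).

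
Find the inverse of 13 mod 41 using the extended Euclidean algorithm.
Extended GCD: 13(19) + 41(-6) = 1. So 13^(-1) ≡ 19 ≡ 19 (mod 41). Verify: 13 × 19 = 247 ≡ 1 (mod 41)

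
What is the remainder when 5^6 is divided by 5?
5 ≡ 0 (mod 5). 6 = 4 + 2 (binary 110). Repeated squaring mod 5: 0^1 ≡ 0; 0^2 ≡ 0² = 0 ≡ 0; 0^4 ≡ 0² = 0 ≡ 0. Multiply: 5^6 ≡ 0^4 × 0^2 ≡ 0 × 0 (mod 5): 0 × 0 = 0 ≡ 0. So 5^6 ≡ 0 (mod 5).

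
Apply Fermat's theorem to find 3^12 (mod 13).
By Fermat's Little Theorem, 3^{12} ≡ 1 (mod 13) since 13 is prime and gcd(3, 13) = 1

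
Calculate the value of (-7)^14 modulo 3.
Using Fermat: (-7)^{2} ≡ 1 (mod 3). 14 ≡ 0 (mod 2). So (-7)^{14} ≡ (-7)^{0} ≡ 1 (mod 3)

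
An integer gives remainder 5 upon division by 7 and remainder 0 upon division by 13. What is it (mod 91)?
M = 7 × 13 = 91. M₁ = 13, y₁ ≡ 6 (mod 7). M₂ = 7, y₂ ≡ 2 (mod 13). n = 5×13×6 + 0×7×2 ≡ 26 (mod 91). The smallest positive such number is 26.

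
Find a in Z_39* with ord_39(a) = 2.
25 has order 2 mod 39 since 25^{2} ≡ 1 (mod 39) and no smaller power works.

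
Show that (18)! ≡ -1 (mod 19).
(18)! mod 19 = 18. Since this equals -1 (mod 19), Wilson confirms 19 is prime.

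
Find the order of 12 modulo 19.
Powers of 12 mod 19: 12^1≡12, 12^2≡11, 12^3≡18, 12^4≡7, 12^5≡8, 12^6≡1. Order = 6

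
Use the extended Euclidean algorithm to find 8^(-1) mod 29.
Extended GCD: 8(11) + 29(-3) = 1. So 8^(-1) ≡ 11 ≡ 11 (mod 29). Verify: 8 × 11 = 88 ≡ 1 (mod 29)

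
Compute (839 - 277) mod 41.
29

(839 - 277) = 562
562 mod 41 = 29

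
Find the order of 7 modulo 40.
Powers of 7 mod 40: 7^1≡7, 7^2≡9, 7^3≡23, 7^4≡1. Order = 4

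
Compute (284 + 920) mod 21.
7

(284 + 920) = 1204
1204 mod 21 = 7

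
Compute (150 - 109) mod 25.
16

(150 - 109) = 41
41 mod 25 = 16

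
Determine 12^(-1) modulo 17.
12^(-1) ≡ 10 (mod 17). Verification: 12 × 10 = 120 ≡ 1 (mod 17)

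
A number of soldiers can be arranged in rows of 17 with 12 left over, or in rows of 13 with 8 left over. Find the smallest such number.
M = 17 × 13 = 221. M₁ = 13, y₁ ≡ 4 (mod 17). M₂ = 17, y₂ ≡ 10 (mod 13). n = 12×13×4 + 8×17×10 ≡ 216 (mod 221). The smallest positive such number is 216.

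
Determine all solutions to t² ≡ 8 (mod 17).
The square roots of 8 mod 17 are 12 and 5. Verify: 12² = 144 ≡ 8 (mod 17)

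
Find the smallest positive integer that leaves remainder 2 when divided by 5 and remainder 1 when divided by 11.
M = 5 × 11 = 55. M₁ = 11, y₁ ≡ 1 (mod 5). M₂ = 5, y₂ ≡ 9 (mod 11). y = 2×11×1 + 1×5×9 ≡ 12 (mod 55). The smallest positive such number is 12.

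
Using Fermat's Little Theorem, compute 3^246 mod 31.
By Fermat: 3^{30} ≡ 1 (mod 31). 246 ≡ 6 (mod 30). So 3^{246} ≡ 3^{6} ≡ 16 (mod 31)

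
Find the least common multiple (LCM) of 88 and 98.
4312

First find GCD(88, 98) using the Euclidean algorithm:
88 = 0 × 98 + 88
98 = 1 × 88 + 10
88 = 8 × 10 + 8
10 = 1 × 8 + 2
8 = 4 × 2 + 0
GCD(88, 98) = 2

LCM formula: LCM(a, b) = (a × b) / GCD(a, b)
LCM(88, 98) = (88 × 98) / 2
LCM(88, 98) = 8624 / 2
LCM(88, 98) = 4312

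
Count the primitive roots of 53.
24

The number of primitive roots modulo p is φ(p-1) = φ(52)
φ(52) = 24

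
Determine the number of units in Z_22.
10

Prime factorization: 22 = 2 × 11
Using the formula φ(n) = n × Π(1 - 1/p) for each prime factor p:
φ(22) = 22 × (1 - 1/2) × (1 - 1/11)
φ(22) = 10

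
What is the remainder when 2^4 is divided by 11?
4 = 4 (binary 100). Repeated squaring mod 11: 2^1 ≡ 2; 2^2 ≡ 2² = 4 ≡ 4; 2^4 ≡ 4² = 16 ≡ 5. So 2^4 ≡ 5 (mod 11).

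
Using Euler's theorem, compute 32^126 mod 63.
By Euler: 32^{36} ≡ 1 (mod 63) since gcd(32, 63) = 1. 126 = 3×36 + 18. So 32^{126} ≡ 32^{18} ≡ 1 (mod 63)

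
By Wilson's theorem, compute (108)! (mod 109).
By Wilson's theorem, (108)! ≡ -1 ≡ 108 (mod 109)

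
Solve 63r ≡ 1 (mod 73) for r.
63^(-1) ≡ 51 (mod 73). Verification: 63 × 51 = 3213 ≡ 1 (mod 73)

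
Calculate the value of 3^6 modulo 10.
6 = 4 + 2 (binary 110). Repeated squaring mod 10: 3^1 ≡ 3; 3^2 ≡ 3² = 9 ≡ 9; 3^4 ≡ 9² = 81 ≡ 1. Multiply: 3^6 = 3^4 × 3^2 ≡ 1 × 9 (mod 10): 1 × 9 = 9 ≡ 9. So 3^6 ≡ 9 (mod 10).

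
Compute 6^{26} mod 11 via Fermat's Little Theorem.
5

By Fermat's Little Theorem, a^(p-1) ≡ 1 (mod p) for prime p and gcd(a, p) = 1
Here p = 11, so 6^10 ≡ 1 (mod 11)
We can reduce the exponent: 26 mod 10 = 6
So 6^26 ≡ 6^6 (mod 11)
Computing: 6^6 mod 11 = 5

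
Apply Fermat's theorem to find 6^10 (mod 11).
By Fermat's Little Theorem, 6^{10} ≡ 1 (mod 11) since 11 is prime and gcd(6, 11) = 1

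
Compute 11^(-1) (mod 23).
11^(-1) ≡ 21 (mod 23). Verification: 11 × 21 = 231 ≡ 1 (mod 23)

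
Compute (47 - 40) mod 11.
7

(47 - 40) = 7
7 mod 11 = 7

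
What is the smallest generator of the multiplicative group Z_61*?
p - 1 = 60 has prime divisors 2, 3, 5. h is a primitive root mod 61 iff h^(60/q) ≢ 1 (mod 61) for each such q.
h = 2: 2^30 ≡ 60, 2^20 ≡ 47, 2^12 ≡ 9 (mod 61); none is 1, so 2 has order 60 and is a primitive root.
The smallest primitive root mod 61 is g = 2.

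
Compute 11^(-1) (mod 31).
11^(-1) ≡ 17 (mod 31). Verification: 11 × 17 = 187 ≡ 1 (mod 31)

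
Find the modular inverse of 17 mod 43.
17^(-1) ≡ 38 (mod 43). Verification: 17 × 38 = 646 ≡ 1 (mod 43)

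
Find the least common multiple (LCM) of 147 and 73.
10731

First find GCD(147, 73) using the Euclidean algorithm:
147 = 2 × 73 + 1
73 = 73 × 1 + 0
GCD(147, 73) = 1

LCM formula: LCM(a, b) = (a × b) / GCD(a, b)
LCM(147, 73) = (147 × 73) / 1
LCM(147, 73) = 10731 / 1
LCM(147, 73) = 10731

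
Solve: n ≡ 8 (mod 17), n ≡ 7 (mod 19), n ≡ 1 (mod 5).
M = 17 × 19 × 5 = 1615. M₁ = 95, y₁ ≡ 12 (mod 17). M₂ = 85, y₂ ≡ 17 (mod 19). M₃ = 323, y₃ ≡ 2 (mod 5). n = 8×95×12 + 7×85×17 + 1×323×2 ≡ 501 (mod 1615)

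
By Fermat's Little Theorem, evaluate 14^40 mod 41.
By Fermat's Little Theorem, 14^{40} ≡ 1 (mod 41) since 41 is prime and gcd(14, 41) = 1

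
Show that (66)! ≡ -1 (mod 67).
(66)! mod 67 = 66. Since this equals -1 (mod 67), Wilson confirms 67 is prime.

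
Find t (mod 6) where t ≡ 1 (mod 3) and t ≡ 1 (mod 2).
M = 3 × 2 = 6. M₁ = 2, y₁ ≡ 2 (mod 3). M₂ = 3, y₂ ≡ 1 (mod 2). t = 1×2×2 + 1×3×1 ≡ 1 (mod 6)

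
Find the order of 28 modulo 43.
Powers of 28 mod 43: 28^1≡28, 28^2≡10, 28^3≡22, 28^4≡14, 28^5≡5, 28^6≡11, 28^7≡7, 28^8≡24, 28^9≡27, 28^10≡25, 28^11≡12, 28^12≡35, 28^13≡34, 28^14≡6, 28^15≡39, 28^16≡17, 28^17≡3, 28^18≡41, 28^19≡30, 28^20≡23, 28^21≡42, 28^22≡15, 28^23≡33, 28^24≡21, 28^25≡29, 28^26≡38, 28^27≡32, 28^28≡36, 28^29≡19, 28^30≡16, 28^31≡18, 28^32≡31, 28^33≡8, 28^34≡9, 28^35≡37, 28^36≡4, 28^37≡26, 28^38≡40, 28^39≡2, 28^40≡13, 28^41≡20, 28^42≡1. Order = 42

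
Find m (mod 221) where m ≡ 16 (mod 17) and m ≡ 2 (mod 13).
M = 17 × 13 = 221. M₁ = 13, y₁ ≡ 4 (mod 17). M₂ = 17, y₂ ≡ 10 (mod 13). m = 16×13×4 + 2×17×10 ≡ 67 (mod 221)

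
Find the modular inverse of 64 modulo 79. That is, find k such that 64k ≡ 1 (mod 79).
21

Using Extended Euclidean Algorithm:
gcd(64, 79) = 1
Bezout coefficients: 64 × 21 + 79 × -17 = 1
So 64 × 21 ≡ 1 (mod 79)
The inverse is 21 mod 79 = 21
Verification: 64 × 21 = 1344 = 17 × 79 + 1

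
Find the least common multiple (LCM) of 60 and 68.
1020

First find GCD(60, 68) using the Euclidean algorithm:
60 = 0 × 68 + 60
68 = 1 × 60 + 8
60 = 7 × 8 + 4
8 = 2 × 4 + 0
GCD(60, 68) = 4

LCM formula: LCM(a, b) = (a × b) / GCD(a, b)
LCM(60, 68) = (60 × 68) / 4
LCM(60, 68) = 4080 / 4
LCM(60, 68) = 1020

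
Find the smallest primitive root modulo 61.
2

A primitive root g modulo p has order p-1 = 60
Prime divisors of 60: [2, 3, 5]
g is a primitive root iff g^(60/q) ≢ 1 (mod 61) for each prime divisor q
Testing small values:
  g = 2: 2^30 ≡ 60, 2^20 ≡ 47, 2^12 ≡ 9 (mod 61) → none is 1, primitive root!
The smallest primitive root is 2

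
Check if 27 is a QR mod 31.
By Euler's criterion: 27^{15} ≡ 30 (mod 31). Since this equals -1 (≡ 30), 27 is not a QR.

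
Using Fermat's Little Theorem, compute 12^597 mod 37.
By Fermat: 12^{36} ≡ 1 (mod 37). 597 ≡ 21 (mod 36). So 12^{597} ≡ 12^{21} ≡ 26 (mod 37)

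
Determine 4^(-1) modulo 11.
4^(-1) ≡ 3 (mod 11). Verification: 4 × 3 = 12 ≡ 1 (mod 11)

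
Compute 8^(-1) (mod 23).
3

Using Extended Euclidean Algorithm:
gcd(8, 23) = 1
Bezout coefficients: 8 × 3 + 23 × -1 = 1
So 8 × 3 ≡ 1 (mod 23)
The inverse is 3 mod 23 = 3
Verification: 8 × 3 = 24 = 1 × 23 + 1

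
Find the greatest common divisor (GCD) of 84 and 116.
4

Using the Euclidean algorithm:
84 = 0 × 116 + 84
116 = 1 × 84 + 32
84 = 2 × 32 + 20
32 = 1 × 20 + 12
20 = 1 × 12 + 8
12 = 1 × 8 + 4
8 = 2 × 4 + 0

GCD(84, 116) = 4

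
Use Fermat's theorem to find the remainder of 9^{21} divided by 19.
7

By Fermat's Little Theorem, a^(p-1) ≡ 1 (mod p) for prime p and gcd(a, p) = 1
Here p = 19, so 9^18 ≡ 1 (mod 19)
We can reduce the exponent: 21 mod 18 = 3
So 9^21 ≡ 9^3 (mod 19)
Computing: 9^3 mod 19 = 7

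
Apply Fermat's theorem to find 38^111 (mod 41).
By Fermat: 38^{40} ≡ 1 (mod 41). 111 = 2×40 + 31. So 38^{111} ≡ 38^{31} ≡ 27 (mod 41)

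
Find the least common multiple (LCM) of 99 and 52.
5148

First find GCD(99, 52) using the Euclidean algorithm:
99 = 1 × 52 + 47
52 = 1 × 47 + 5
47 = 9 × 5 + 2
5 = 2 × 2 + 1
2 = 2 × 1 + 0
GCD(99, 52) = 1

LCM formula: LCM(a, b) = (a × b) / GCD(a, b)
LCM(99, 52) = (99 × 52) / 1
LCM(99, 52) = 5148 / 1
LCM(99, 52) = 5148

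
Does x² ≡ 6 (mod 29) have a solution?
By Euler's criterion: 6^{14} ≡ 1 (mod 29). Since this equals 1, 6 is a QR.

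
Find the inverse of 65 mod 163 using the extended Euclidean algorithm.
Extended GCD: 65(-5) + 163(2) = 1. So 65^(-1) ≡ 158 ≡ 158 (mod 163). Verify: 65 × 158 = 10270 ≡ 1 (mod 163)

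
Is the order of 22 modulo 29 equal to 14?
Yes, ord_29(22) = 14.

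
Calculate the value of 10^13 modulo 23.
Using repeated squaring. 13 = 8 + 4 + 1 (binary 1101). Repeated squaring mod 23: 10^1 ≡ 10; 10^2 ≡ 10² = 100 ≡ 8; 10^4 ≡ 8² = 64 ≡ 18; 10^8 ≡ 18² = 324 ≡ 2. Multiply: 10^13 = 10^8 × 10^4 × 10^1 ≡ 2 × 18 × 10 (mod 23): 2 × 18 = 36 ≡ 13; 13 × 10 = 130 ≡ 15. So 10^13 ≡ 15 (mod 23).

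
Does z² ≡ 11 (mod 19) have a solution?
By Euler's criterion: 11^{9} ≡ 1 (mod 19). Since this equals 1, 11 is a QR.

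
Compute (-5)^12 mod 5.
Using repeated squaring. (-5) ≡ 0 (mod 5). 12 = 8 + 4 (binary 1100). Repeated squaring mod 5: 0^1 ≡ 0; 0^2 ≡ 0² = 0 ≡ 0; 0^4 ≡ 0² = 0 ≡ 0; 0^8 ≡ 0² = 0 ≡ 0. Multiply: (-5)^12 ≡ 0^8 × 0^4 ≡ 0 × 0 (mod 5): 0 × 0 = 0 ≡ 0. So (-5)^12 ≡ 0 (mod 5).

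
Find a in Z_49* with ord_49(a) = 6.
19 has order 6 mod 49 since 19^{6} ≡ 1 (mod 49) and no smaller power works.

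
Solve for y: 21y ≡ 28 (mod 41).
15

Since gcd(21, 41) = 1 divides 28, a solution exists.
Multiply both sides by the inverse of 21 mod 41:
  21^(-1) mod 41 = 2
  x ≡ 2 × 28 ≡ 56 ≡ 15 (mod 41)
Verification: 21 × 15 = 315 = 7 × 41 + 28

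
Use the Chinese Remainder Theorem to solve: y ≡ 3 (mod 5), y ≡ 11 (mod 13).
M = 5 × 13 = 65. M₁ = 13, y₁ ≡ 2 (mod 5). M₂ = 5, y₂ ≡ 8 (mod 13). y = 3×13×2 + 11×5×8 ≡ 63 (mod 65)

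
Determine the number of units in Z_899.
840

Prime factorization: 899 = 29 × 31
Using the formula φ(n) = n × Π(1 - 1/p) for each prime factor p:
φ(899) = 899 × (1 - 1/29) × (1 - 1/31)
φ(899) = 840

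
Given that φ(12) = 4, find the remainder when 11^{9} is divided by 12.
By Euler: 11^{4} ≡ 1 (mod 12) since gcd(11, 12) = 1. 9 = 2×4 + 1. So 11^{9} ≡ 11^{1} ≡ 11 (mod 12)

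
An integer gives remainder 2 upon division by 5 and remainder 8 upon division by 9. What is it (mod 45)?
M = 5 × 9 = 45. M₁ = 9, y₁ ≡ 4 (mod 5). M₂ = 5, y₂ ≡ 2 (mod 9). y = 2×9×4 + 8×5×2 ≡ 17 (mod 45). The smallest positive such number is 17.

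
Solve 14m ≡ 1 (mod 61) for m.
14^(-1) ≡ 48 (mod 61). Verification: 14 × 48 = 672 ≡ 1 (mod 61)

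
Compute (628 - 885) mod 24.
7

(628 - 885) = -257
-257 mod 24 = 7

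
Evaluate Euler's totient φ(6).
2

Prime factorization: 6 = 2 × 3
Using the formula φ(n) = n × Π(1 - 1/p) for each prime factor p:
φ(6) = 6 × (1 - 1/2) × (1 - 1/3)
φ(6) = 2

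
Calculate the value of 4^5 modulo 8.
5 = 4 + 1 (binary 101). Repeated squaring mod 8: 4^1 ≡ 4; 4^2 ≡ 4² = 16 ≡ 0; 4^4 ≡ 0² = 0 ≡ 0. Multiply: 4^5 = 4^4 × 4^1 ≡ 0 × 4 (mod 8): 0 × 4 = 0 ≡ 0. So 4^5 ≡ 0 (mod 8).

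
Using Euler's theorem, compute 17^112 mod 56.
By Euler: 17^{24} ≡ 1 (mod 56) since gcd(17, 56) = 1. 112 = 4×24 + 16. So 17^{112} ≡ 17^{16} ≡ 25 (mod 56)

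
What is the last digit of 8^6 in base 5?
8 ≡ 3 (mod 5). 6 = 4 + 2 (binary 110). Repeated squaring mod 5: 3^1 ≡ 3; 3^2 ≡ 3² = 9 ≡ 4; 3^4 ≡ 4² = 16 ≡ 1. Multiply: 8^6 ≡ 3^4 × 3^2 ≡ 1 × 4 (mod 5): 1 × 4 = 4 ≡ 4. So 8^6 ≡ 4 (mod 5).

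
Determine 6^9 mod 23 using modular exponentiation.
9 = 8 + 1 (binary 1001). Repeated squaring mod 23: 6^1 ≡ 6; 6^2 ≡ 6² = 36 ≡ 13; 6^4 ≡ 13² = 169 ≡ 8; 6^8 ≡ 8² = 64 ≡ 18. Multiply: 6^9 = 6^8 × 6^1 ≡ 18 × 6 (mod 23): 18 × 6 = 108 ≡ 16. So 6^9 ≡ 16 (mod 23).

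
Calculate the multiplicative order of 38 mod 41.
Powers of 38 mod 41: 38^1≡38, 38^2≡9, 38^3≡14, 38^4≡40, 38^5≡3, 38^6≡32, 38^7≡27, 38^8≡1. Order = 8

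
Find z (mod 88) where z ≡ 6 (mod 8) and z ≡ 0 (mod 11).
M = 8 × 11 = 88. M₁ = 11, y₁ ≡ 3 (mod 8). M₂ = 8, y₂ ≡ 7 (mod 11). z = 6×11×3 + 0×8×7 ≡ 22 (mod 88)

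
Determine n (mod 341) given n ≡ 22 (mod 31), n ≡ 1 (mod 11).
177

Using the Chinese Remainder Theorem:
M = product of moduli = 341
For equation 1: M_1 = 11, 11 ≡ 11 (mod 31), inverse of 11 mod 31 is 17 (check: 11 × 17 = 187 ≡ 1 (mod 31))
For equation 2: M_2 = 31, 31 ≡ 9 (mod 11), inverse of 31 mod 11 is 5 (check: 9 × 5 = 45 ≡ 1 (mod 11))
Combine: n ≡ Σ r_i×M_i×(M_i⁻¹ mod m_i) = 22×11×17 + 1×31×5 = 4114 + 155 = 4269
4269 mod 341 = 177
n ≡ 177 (mod 341)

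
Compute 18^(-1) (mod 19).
18^(-1) ≡ 18 (mod 19). Verification: 18 × 18 = 324 ≡ 1 (mod 19)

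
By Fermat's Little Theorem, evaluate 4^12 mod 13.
By Fermat's Little Theorem, 4^{12} ≡ 1 (mod 13) since 13 is prime and gcd(4, 13) = 1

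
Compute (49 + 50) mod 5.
4

(49 + 50) = 99
99 mod 5 = 4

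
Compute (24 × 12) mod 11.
2

(24 × 12) = 288
288 mod 11 = 2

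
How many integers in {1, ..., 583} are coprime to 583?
520

Prime factorization: 583 = 11 × 53
Using the formula φ(n) = n × Π(1 - 1/p) for each prime factor p:
φ(583) = 583 × (1 - 1/11) × (1 - 1/53)
φ(583) = 520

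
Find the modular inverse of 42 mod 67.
42^(-1) ≡ 8 (mod 67). Verification: 42 × 8 = 336 ≡ 1 (mod 67)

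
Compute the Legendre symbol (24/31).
(24/31) = 24^{15} mod 31 = -1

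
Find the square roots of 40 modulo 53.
The square roots of 40 mod 53 are 27 and 26. Verify: 27² = 729 ≡ 40 (mod 53)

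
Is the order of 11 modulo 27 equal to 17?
No, the actual order is 18, not 17.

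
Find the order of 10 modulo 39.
Powers of 10 mod 39: 10^1≡10, 10^2≡22, 10^3≡25, 10^4≡16, 10^5≡4, 10^6≡1. Order = 6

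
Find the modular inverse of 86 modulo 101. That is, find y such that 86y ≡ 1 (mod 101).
74

Using Extended Euclidean Algorithm:
gcd(86, 101) = 1
Bezout coefficients: 86 × -27 + 101 × 23 = 1
So 86 × -27 ≡ 1 (mod 101)
The inverse is -27 mod 101 = 74
Verification: 86 × 74 = 6364 = 63 × 101 + 1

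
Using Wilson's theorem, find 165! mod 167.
(166)! = (165)! × (166) ≡ -1 (mod 167). So (165)! ≡ -1 × (166)^(-1) ≡ (-1)×(-1) = 1 (mod 167)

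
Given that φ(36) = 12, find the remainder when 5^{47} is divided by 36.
By Euler: 5^{12} ≡ 1 (mod 36) since gcd(5, 36) = 1. 47 = 3×12 + 11. So 5^{47} ≡ 5^{11} ≡ 29 (mod 36)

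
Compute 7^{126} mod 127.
1

Using successive squaring:
Binary expansion of 126: 1111110
Powers of 7 mod 127 (each is the square of the previous):
  7^1 ≡ 7 (mod 127)
  7^2 ≡ 7² = 49 ≡ 49 (mod 127)
  7^4 ≡ 49² = 2401 ≡ 115 (mod 127)
  7^8 ≡ 115² = 13225 ≡ 17 (mod 127)
  7^16 ≡ 17² = 289 ≡ 35 (mod 127)
  7^32 ≡ 35² = 1225 ≡ 82 (mod 127)
  7^64 ≡ 82² = 6724 ≡ 120 (mod 127)
126 = 64 + 32 + 16 + 8 + 4 + 2, so 7^126 = 7^64 × 7^32 × 7^16 × 7^8 × 7^4 × 7^2 ≡ 120 × 82 × 35 × 17 × 115 × 49 (mod 127)
Multiplying step by step:
  120 × 82 = 9840 ≡ 61 (mod 127)
  61 × 35 = 2135 ≡ 103 (mod 127)
  103 × 17 = 1751 ≡ 100 (mod 127)
  100 × 115 = 11500 ≡ 70 (mod 127)
  70 × 49 = 3430 ≡ 1 (mod 127)
Result: 7^126 ≡ 1 (mod 127)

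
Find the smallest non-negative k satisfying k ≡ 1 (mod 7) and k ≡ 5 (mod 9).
M = 7 × 9 = 63. M₁ = 9, y₁ ≡ 4 (mod 7). M₂ = 7, y₂ ≡ 4 (mod 9). k = 1×9×4 + 5×7×4 ≡ 50 (mod 63)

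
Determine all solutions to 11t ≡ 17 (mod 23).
12

Since gcd(11, 23) = 1 divides 17, a solution exists.
Multiply both sides by the inverse of 11 mod 23:
  11^(-1) mod 23 = 21
  x ≡ 21 × 17 ≡ 357 ≡ 12 (mod 23)
Verification: 11 × 12 = 132 = 5 × 23 + 17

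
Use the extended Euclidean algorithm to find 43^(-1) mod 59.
Extended GCD: 43(11) + 59(-8) = 1. So 43^(-1) ≡ 11 ≡ 11 (mod 59). Verify: 43 × 11 = 473 ≡ 1 (mod 59)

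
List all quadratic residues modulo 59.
QRs mod 59: {1, 3, 4, 5, 7, 9, 12, 15, 16, 17, 19, 20, 21, 22, 25, 26, 27, 28, 29, 35, 36, 41, 45, 46, 48, 49, 51, 53, 57}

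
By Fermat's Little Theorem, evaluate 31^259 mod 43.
By Fermat: 31^{42} ≡ 1 (mod 43). 259 = 6×42 + 7. So 31^{259} ≡ 31^{7} ≡ 6 (mod 43)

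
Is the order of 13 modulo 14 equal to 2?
Yes, ord_14(13) = 2.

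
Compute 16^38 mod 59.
Using repeated squaring. 38 = 32 + 4 + 2 (binary 100110). Repeated squaring mod 59: 16^1 ≡ 16; 16^2 ≡ 16² = 256 ≡ 20; 16^4 ≡ 20² = 400 ≡ 46; 16^8 ≡ 46² = 2116 ≡ 51; 16^16 ≡ 51² = 2601 ≡ 5; 16^32 ≡ 5² = 25 ≡ 25. Multiply: 16^38 = 16^32 × 16^4 × 16^2 ≡ 25 × 46 × 20 (mod 59): 25 × 46 = 1150 ≡ 29; 29 × 20 = 580 ≡ 49. So 16^38 ≡ 49 (mod 59).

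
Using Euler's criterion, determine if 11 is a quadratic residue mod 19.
By Euler's criterion: 11^{9} ≡ 1 (mod 19). Since this equals 1, 11 is a QR.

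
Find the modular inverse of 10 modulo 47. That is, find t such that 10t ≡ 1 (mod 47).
33

Using Extended Euclidean Algorithm:
gcd(10, 47) = 1
Bezout coefficients: 10 × -14 + 47 × 3 = 1
So 10 × -14 ≡ 1 (mod 47)
The inverse is -14 mod 47 = 33
Verification: 10 × 33 = 330 = 7 × 47 + 1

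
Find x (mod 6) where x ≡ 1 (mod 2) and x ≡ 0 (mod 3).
M = 2 × 3 = 6. M₁ = 3, y₁ ≡ 1 (mod 2). M₂ = 2, y₂ ≡ 2 (mod 3). x = 1×3×1 + 0×2×2 ≡ 3 (mod 6)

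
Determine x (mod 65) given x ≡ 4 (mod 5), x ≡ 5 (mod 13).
44

Using the Chinese Remainder Theorem:
M = product of moduli = 65
For equation 1: M_1 = 13, 13 ≡ 3 (mod 5), inverse of 13 mod 5 is 2 (check: 3 × 2 = 6 ≡ 1 (mod 5))
For equation 2: M_2 = 5, 5 ≡ 5 (mod 13), inverse of 5 mod 13 is 8 (check: 5 × 8 = 40 ≡ 1 (mod 13))
Combine: x ≡ Σ r_i×M_i×(M_i⁻¹ mod m_i) = 4×13×2 + 5×5×8 = 104 + 200 = 304
304 mod 65 = 44
x ≡ 44 (mod 65)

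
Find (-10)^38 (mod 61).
Using repeated squaring. (-10) ≡ 51 (mod 61). 38 = 32 + 4 + 2 (binary 100110). Repeated squaring mod 61: 51^1 ≡ 51; 51^2 ≡ 51² = 2601 ≡ 39; 51^4 ≡ 39² = 1521 ≡ 57; 51^8 ≡ 57² = 3249 ≡ 16; 51^16 ≡ 16² = 256 ≡ 12; 51^32 ≡ 12² = 144 ≡ 22. Multiply: (-10)^38 ≡ 51^32 × 51^4 × 51^2 ≡ 22 × 57 × 39 (mod 61): 22 × 57 = 1254 ≡ 34; 34 × 39 = 1326 ≡ 45. So (-10)^38 ≡ 45 (mod 61).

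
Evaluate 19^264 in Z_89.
Using Fermat: 19^{88} ≡ 1 (mod 89). 264 ≡ 0 (mod 88). So 19^{264} ≡ 19^{0} ≡ 1 (mod 89)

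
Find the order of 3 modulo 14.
Powers of 3 mod 14: 3^1≡3, 3^2≡9, 3^3≡13, 3^4≡11, 3^5≡5, 3^6≡1. Order = 6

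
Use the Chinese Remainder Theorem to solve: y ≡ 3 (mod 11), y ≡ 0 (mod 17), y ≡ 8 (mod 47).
102

Using the Chinese Remainder Theorem:
M = product of moduli = 8789
For equation 1: M_1 = 799, 799 ≡ 7 (mod 11), inverse of 799 mod 11 is 8 (check: 7 × 8 = 56 ≡ 1 (mod 11))
For equation 2: M_2 = 517, 517 ≡ 7 (mod 17), inverse of 517 mod 17 is 5 (check: 7 × 5 = 35 ≡ 1 (mod 17))
For equation 3: M_3 = 187, 187 ≡ 46 (mod 47), inverse of 187 mod 47 is 46 (check: 46 × 46 = 2116 ≡ 1 (mod 47))
Combine: y ≡ Σ r_i×M_i×(M_i⁻¹ mod m_i) = 3×799×8 + 0×517×5 + 8×187×46 = 19176 + 0 + 68816 = 87992
87992 mod 8789 = 102
y ≡ 102 (mod 8789)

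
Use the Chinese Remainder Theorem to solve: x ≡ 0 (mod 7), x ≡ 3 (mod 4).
M = 7 × 4 = 28. M₁ = 4, y₁ ≡ 2 (mod 7). M₂ = 7, y₂ ≡ 3 (mod 4). x = 0×4×2 + 3×7×3 ≡ 7 (mod 28)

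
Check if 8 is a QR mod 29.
By Euler's criterion: 8^{14} ≡ 28 (mod 29). Since this equals -1 (≡ 28), 8 is not a QR.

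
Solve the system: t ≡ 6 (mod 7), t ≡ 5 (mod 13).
M = 7 × 13 = 91. M₁ = 13, y₁ ≡ 6 (mod 7). M₂ = 7, y₂ ≡ 2 (mod 13). t = 6×13×6 + 5×7×2 ≡ 83 (mod 91)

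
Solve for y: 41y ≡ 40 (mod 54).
26

Since gcd(41, 54) = 1 divides 40, a solution exists.
Multiply both sides by the inverse of 41 mod 54:
  41^(-1) mod 54 = 29
  x ≡ 29 × 40 ≡ 1160 ≡ 26 (mod 54)
Verification: 41 × 26 = 1066 = 19 × 54 + 40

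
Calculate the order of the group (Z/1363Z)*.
1288

Prime factorization: 1363 = 29 × 47
Using the formula φ(n) = n × Π(1 - 1/p) for each prime factor p:
φ(1363) = 1363 × (1 - 1/29) × (1 - 1/47)
φ(1363) = 1288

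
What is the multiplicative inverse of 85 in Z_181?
85^(-1) ≡ 115 (mod 181). Verification: 85 × 115 = 9775 ≡ 1 (mod 181)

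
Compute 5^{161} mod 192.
5

Using successive squaring:
Binary expansion of 161: 10100001
Powers of 5 mod 192 (each is the square of the previous):
  5^1 ≡ 5 (mod 192)
  5^2 ≡ 5² = 25 ≡ 25 (mod 192)
  5^4 ≡ 25² = 625 ≡ 49 (mod 192)
  5^8 ≡ 49² = 2401 ≡ 97 (mod 192)
  5^16 ≡ 97² = 9409 ≡ 1 (mod 192)
  5^32 ≡ 1² = 1 ≡ 1 (mod 192)
  5^64 ≡ 1² = 1 ≡ 1 (mod 192)
  5^128 ≡ 1² = 1 ≡ 1 (mod 192)
161 = 128 + 32 + 1, so 5^161 = 5^128 × 5^32 × 5^1 ≡ 1 × 1 × 5 (mod 192)
Multiplying step by step:
  1 × 1 = 1 ≡ 1 (mod 192)
  1 × 5 = 5 ≡ 5 (mod 192)
Result: 5^161 ≡ 5 (mod 192)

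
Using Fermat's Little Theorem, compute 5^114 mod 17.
By Fermat: 5^{16} ≡ 1 (mod 17). 114 = 7×16 + 2. So 5^{114} ≡ 5^{2} ≡ 8 (mod 17)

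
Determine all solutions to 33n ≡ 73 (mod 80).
41

Since gcd(33, 80) = 1 divides 73, a solution exists.
Multiply both sides by the inverse of 33 mod 80:
  33^(-1) mod 80 = 17
  x ≡ 17 × 73 ≡ 1241 ≡ 41 (mod 80)
Verification: 33 × 41 = 1353 = 16 × 80 + 73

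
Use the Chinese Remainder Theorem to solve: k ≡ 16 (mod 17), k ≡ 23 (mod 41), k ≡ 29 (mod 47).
32741

Using the Chinese Remainder Theorem:
M = product of moduli = 32759
For equation 1: M_1 = 1927, 1927 ≡ 6 (mod 17), inverse of 1927 mod 17 is 3 (check: 6 × 3 = 18 ≡ 1 (mod 17))
For equation 2: M_2 = 799, 799 ≡ 20 (mod 41), inverse of 799 mod 41 is 39 (check: 20 × 39 = 780 ≡ 1 (mod 41))
For equation 3: M_3 = 697, 697 ≡ 39 (mod 47), inverse of 697 mod 47 is 41 (check: 39 × 41 = 1599 ≡ 1 (mod 47))
Combine: k ≡ Σ r_i×M_i×(M_i⁻¹ mod m_i) = 16×1927×3 + 23×799×39 + 29×697×41 = 92496 + 716703 + 828733 = 1637932
1637932 mod 32759 = 32741
k ≡ 32741 (mod 32759)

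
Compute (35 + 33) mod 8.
4

(35 + 33) = 68
68 mod 8 = 4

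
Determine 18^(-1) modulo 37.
18^(-1) ≡ 35 (mod 37). Verification: 18 × 35 = 630 ≡ 1 (mod 37)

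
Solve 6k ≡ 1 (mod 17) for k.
6^(-1) ≡ 3 (mod 17). Verification: 6 × 3 = 18 ≡ 1 (mod 17)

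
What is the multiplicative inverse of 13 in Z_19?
3

Using Extended Euclidean Algorithm:
gcd(13, 19) = 1
Bezout coefficients: 13 × 3 + 19 × -2 = 1
So 13 × 3 ≡ 1 (mod 19)
The inverse is 3 mod 19 = 3
Verification: 13 × 3 = 39 = 2 × 19 + 1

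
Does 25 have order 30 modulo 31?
p - 1 = 30 has prime divisors 2, 3, 5. Check 25^(30/q) mod 31 for each: 25^(30/2) = 25^15 ≡ 1, 25^(30/3) = 25^10 ≡ 25, 25^(30/5) = 25^6 ≡ 1 (mod 31). Since 25^15 ≡ 1 (mod 31), the order of 25 divides 15 (in fact the order is 3) ≠ 30, so it is not a primitive root.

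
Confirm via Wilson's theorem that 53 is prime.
(52)! mod 53 = 52. Since this equals -1 (mod 53), Wilson confirms 53 is prime.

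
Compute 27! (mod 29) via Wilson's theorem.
(28)! = (27)! × (28) ≡ -1 (mod 29). So (27)! ≡ -1 × (28)^(-1) ≡ (-1)×(-1) = 1 (mod 29)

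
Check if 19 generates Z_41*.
p - 1 = 40 has prime divisors 2, 5. Check 19^(40/q) mod 41 for each: 19^(40/2) = 19^20 ≡ 40, 19^(40/5) = 19^8 ≡ 37 (mod 41). None of these is 1, so 19 has order 40 = φ(41), so it is a primitive root mod 41.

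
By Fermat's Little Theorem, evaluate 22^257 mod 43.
By Fermat: 22^{42} ≡ 1 (mod 43). 257 = 6×42 + 5. So 22^{257} ≡ 22^{5} ≡ 39 (mod 43)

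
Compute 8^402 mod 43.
Using Fermat: 8^{42} ≡ 1 (mod 43). 402 ≡ 24 (mod 42). So 8^{402} ≡ 8^{24} ≡ 4 (mod 43)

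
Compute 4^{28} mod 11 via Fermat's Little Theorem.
9

By Fermat's Little Theorem, a^(p-1) ≡ 1 (mod p) for prime p and gcd(a, p) = 1
Here p = 11, so 4^10 ≡ 1 (mod 11)
We can reduce the exponent: 28 mod 10 = 8
So 4^28 ≡ 4^8 (mod 11)
Computing: 4^8 mod 11 = 9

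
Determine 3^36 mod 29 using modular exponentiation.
Using Fermat: 3^{28} ≡ 1 (mod 29). 36 ≡ 8 (mod 28). So 3^{36} ≡ 3^{8} ≡ 7 (mod 29)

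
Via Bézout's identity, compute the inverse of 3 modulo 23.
Extended GCD: 3(8) + 23(-1) = 1. So 3^(-1) ≡ 8 ≡ 8 (mod 23). Verify: 3 × 8 = 24 ≡ 1 (mod 23)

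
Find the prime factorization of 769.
769

Divide by primes starting from smallest:
769 ÷ 769 = 1

769 = 769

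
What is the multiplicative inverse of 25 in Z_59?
26

Using Extended Euclidean Algorithm:
gcd(25, 59) = 1
Bezout coefficients: 25 × 26 + 59 × -11 = 1
So 25 × 26 ≡ 1 (mod 59)
The inverse is 26 mod 59 = 26
Verification: 25 × 26 = 650 = 11 × 59 + 1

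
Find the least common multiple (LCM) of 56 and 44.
616

First find GCD(56, 44) using the Euclidean algorithm:
56 = 1 × 44 + 12
44 = 3 × 12 + 8
12 = 1 × 8 + 4
8 = 2 × 4 + 0
GCD(56, 44) = 4

LCM formula: LCM(a, b) = (a × b) / GCD(a, b)
LCM(56, 44) = (56 × 44) / 4
LCM(56, 44) = 2464 / 4
LCM(56, 44) = 616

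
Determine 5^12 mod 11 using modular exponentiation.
Using Fermat: 5^{10} ≡ 1 (mod 11). 12 ≡ 2 (mod 10). So 5^{12} ≡ 5^{2} ≡ 3 (mod 11)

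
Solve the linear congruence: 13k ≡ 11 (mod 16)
7

Since gcd(13, 16) = 1 divides 11, a solution exists.
Multiply both sides by the inverse of 13 mod 16:
  13^(-1) mod 16 = 5
  x ≡ 5 × 11 ≡ 55 ≡ 7 (mod 16)
Verification: 13 × 7 = 91 = 5 × 16 + 11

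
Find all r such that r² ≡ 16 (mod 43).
The square roots of 16 mod 43 are 4 and 39. Verify: 4² = 16 ≡ 16 (mod 43)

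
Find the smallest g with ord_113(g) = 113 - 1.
p - 1 = 112 has prime divisors 2, 7. h is a primitive root mod 113 iff h^(112/q) ≢ 1 (mod 113) for each such q.
h = 2: 2^56 ≡ 1, 2^16 ≡ 109 (mod 113); 2^56 ≡ 1, so not a primitive root.
h = 3: 3^56 ≡ 112, 3^16 ≡ 49 (mod 113); none is 1, so 3 has order 112 and is a primitive root.
The smallest primitive root mod 113 is g = 3.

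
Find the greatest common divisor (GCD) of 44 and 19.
1

Using the Euclidean algorithm:
44 = 2 × 19 + 6
19 = 3 × 6 + 1
6 = 6 × 1 + 0

GCD(44, 19) = 1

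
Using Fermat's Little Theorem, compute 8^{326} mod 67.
15

By Fermat's Little Theorem, a^(p-1) ≡ 1 (mod p) for prime p and gcd(a, p) = 1
Here p = 67, so 8^66 ≡ 1 (mod 67)
We can reduce the exponent: 326 mod 66 = 62
So 8^326 ≡ 8^62 (mod 67)
Computing: 8^62 mod 67 = 15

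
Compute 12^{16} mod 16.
0

Using successive squaring:
Binary expansion of 16: 10000
Powers of 12 mod 16 (each is the square of the previous):
  12^1 ≡ 12 (mod 16)
  12^2 ≡ 12² = 144 ≡ 0 (mod 16)
  12^4 ≡ 0² = 0 ≡ 0 (mod 16)
  12^8 ≡ 0² = 0 ≡ 0 (mod 16)
  12^16 ≡ 0² = 0 ≡ 0 (mod 16)
16 is a power of 2, so 12^16 is the last square: ≡ 0 (mod 16)
Result: 12^16 ≡ 0 (mod 16)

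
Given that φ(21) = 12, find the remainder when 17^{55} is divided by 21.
By Euler: 17^{12} ≡ 1 (mod 21) since gcd(17, 21) = 1. 55 = 4×12 + 7. So 17^{55} ≡ 17^{7} ≡ 17 (mod 21)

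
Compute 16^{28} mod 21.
16

Using successive squaring:
Binary expansion of 28: 11100
Powers of 16 mod 21 (each is the square of the previous):
  16^1 ≡ 16 (mod 21)
  16^2 ≡ 16² = 256 ≡ 4 (mod 21)
  16^4 ≡ 4² = 16 ≡ 16 (mod 21)
  16^8 ≡ 16² = 256 ≡ 4 (mod 21)
  16^16 ≡ 4² = 16 ≡ 16 (mod 21)
28 = 16 + 8 + 4, so 16^28 = 16^16 × 16^8 × 16^4 ≡ 16 × 4 × 16 (mod 21)
Multiplying step by step:
  16 × 4 = 64 ≡ 1 (mod 21)
  1 × 16 = 16 ≡ 16 (mod 21)
Result: 16^28 ≡ 16 (mod 21)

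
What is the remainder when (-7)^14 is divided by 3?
Using Fermat: (-7)^{2} ≡ 1 (mod 3). 14 ≡ 0 (mod 2). So (-7)^{14} ≡ (-7)^{0} ≡ 1 (mod 3)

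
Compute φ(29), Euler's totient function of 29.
28

Prime factorization: 29 = 29
Using the formula φ(n) = n × Π(1 - 1/p) for each prime factor p:
φ(29) = 29 × (1 - 1/29)
φ(29) = 28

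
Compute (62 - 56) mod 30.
6

(62 - 56) = 6
6 mod 30 = 6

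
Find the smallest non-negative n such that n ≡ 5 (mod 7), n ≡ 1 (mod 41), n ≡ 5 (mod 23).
2420

Using the Chinese Remainder Theorem:
M = product of moduli = 6601
For equation 1: M_1 = 943, 943 ≡ 5 (mod 7), inverse of 943 mod 7 is 3 (check: 5 × 3 = 15 ≡ 1 (mod 7))
For equation 2: M_2 = 161, 161 ≡ 38 (mod 41), inverse of 161 mod 41 is 27 (check: 38 × 27 = 1026 ≡ 1 (mod 41))
For equation 3: M_3 = 287, 287 ≡ 11 (mod 23), inverse of 287 mod 23 is 21 (check: 11 × 21 = 231 ≡ 1 (mod 23))
Combine: n ≡ Σ r_i×M_i×(M_i⁻¹ mod m_i) = 5×943×3 + 1×161×27 + 5×287×21 = 14145 + 4347 + 30135 = 48627
48627 mod 6601 = 2420
n ≡ 2420 (mod 6601)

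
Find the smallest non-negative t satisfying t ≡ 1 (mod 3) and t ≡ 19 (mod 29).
M = 3 × 29 = 87. M₁ = 29, y₁ ≡ 2 (mod 3). M₂ = 3, y₂ ≡ 10 (mod 29). t = 1×29×2 + 19×3×10 ≡ 19 (mod 87)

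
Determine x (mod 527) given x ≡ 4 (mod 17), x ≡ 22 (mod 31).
208

Using the Chinese Remainder Theorem:
M = product of moduli = 527
For equation 1: M_1 = 31, 31 ≡ 14 (mod 17), inverse of 31 mod 17 is 11 (check: 14 × 11 = 154 ≡ 1 (mod 17))
For equation 2: M_2 = 17, 17 ≡ 17 (mod 31), inverse of 17 mod 31 is 11 (check: 17 × 11 = 187 ≡ 1 (mod 31))
Combine: x ≡ Σ r_i×M_i×(M_i⁻¹ mod m_i) = 4×31×11 + 22×17×11 = 1364 + 4114 = 5478
5478 mod 527 = 208
x ≡ 208 (mod 527)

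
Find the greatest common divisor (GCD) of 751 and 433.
1

Using the Euclidean algorithm:
751 = 1 × 433 + 318
433 = 1 × 318 + 115
318 = 2 × 115 + 88
115 = 1 × 88 + 27
88 = 3 × 27 + 7
27 = 3 × 7 + 6
7 = 1 × 6 + 1
6 = 6 × 1 + 0

GCD(751, 433) = 1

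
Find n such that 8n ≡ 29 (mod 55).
38

Since gcd(8, 55) = 1 divides 29, a solution exists.
Multiply both sides by the inverse of 8 mod 55:
  8^(-1) mod 55 = 7
  x ≡ 7 × 29 ≡ 203 ≡ 38 (mod 55)
Verification: 8 × 38 = 304 = 5 × 55 + 29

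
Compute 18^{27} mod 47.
25

Using successive squaring:
Binary expansion of 27: 11011
Powers of 18 mod 47 (each is the square of the previous):
  18^1 ≡ 18 (mod 47)
  18^2 ≡ 18² = 324 ≡ 42 (mod 47)
  18^4 ≡ 42² = 1764 ≡ 25 (mod 47)
  18^8 ≡ 25² = 625 ≡ 14 (mod 47)
  18^16 ≡ 14² = 196 ≡ 8 (mod 47)
27 = 16 + 8 + 2 + 1, so 18^27 = 18^16 × 18^8 × 18^2 × 18^1 ≡ 8 × 14 × 42 × 18 (mod 47)
Multiplying step by step:
  8 × 14 = 112 ≡ 18 (mod 47)
  18 × 42 = 756 ≡ 4 (mod 47)
  4 × 18 = 72 ≡ 25 (mod 47)
Result: 18^27 ≡ 25 (mod 47)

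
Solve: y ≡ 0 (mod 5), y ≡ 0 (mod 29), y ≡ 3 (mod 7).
M = 5 × 29 × 7 = 1015. M₁ = 203, y₁ ≡ 2 (mod 5). M₂ = 35, y₂ ≡ 5 (mod 29). M₃ = 145, y₃ ≡ 3 (mod 7). y = 0×203×2 + 0×35×5 + 3×145×3 ≡ 290 (mod 1015)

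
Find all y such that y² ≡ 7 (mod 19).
The square roots of 7 mod 19 are 11 and 8. Verify: 11² = 121 ≡ 7 (mod 19)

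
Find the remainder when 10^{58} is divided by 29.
By Fermat: 10^{28} ≡ 1 (mod 29). 58 = 2×28 + 2. So 10^{58} ≡ 10^{2} ≡ 13 (mod 29)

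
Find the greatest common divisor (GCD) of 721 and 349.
1

Using the Euclidean algorithm:
721 = 2 × 349 + 23
349 = 15 × 23 + 4
23 = 5 × 4 + 3
4 = 1 × 3 + 1
3 = 3 × 1 + 0

GCD(721, 349) = 1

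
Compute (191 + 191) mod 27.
4

(191 + 191) = 382
382 mod 27 = 4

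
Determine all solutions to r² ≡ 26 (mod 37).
The square roots of 26 mod 37 are 10 and 27. Verify: 10² = 100 ≡ 26 (mod 37)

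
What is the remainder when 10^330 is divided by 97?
Using Fermat: 10^{96} ≡ 1 (mod 97). 330 ≡ 42 (mod 96). So 10^{330} ≡ 10^{42} ≡ 79 (mod 97)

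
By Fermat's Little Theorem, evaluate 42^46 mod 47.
By Fermat's Little Theorem, 42^{46} ≡ 1 (mod 47) since 47 is prime and gcd(42, 47) = 1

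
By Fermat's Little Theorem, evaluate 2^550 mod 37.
By Fermat: 2^{36} ≡ 1 (mod 37). 550 ≡ 10 (mod 36). So 2^{550} ≡ 2^{10} ≡ 25 (mod 37)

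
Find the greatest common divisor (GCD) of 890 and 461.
1

Using the Euclidean algorithm:
890 = 1 × 461 + 429
461 = 1 × 429 + 32
429 = 13 × 32 + 13
32 = 2 × 13 + 6
13 = 2 × 6 + 1
6 = 6 × 1 + 0

GCD(890, 461) = 1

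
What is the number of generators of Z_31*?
Number of primitive roots mod 31 = φ(30) = 8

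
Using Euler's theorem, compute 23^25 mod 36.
By Euler: 23^{12} ≡ 1 (mod 36) since gcd(23, 36) = 1. 25 = 2×12 + 1. So 23^{25} ≡ 23^{1} ≡ 23 (mod 36)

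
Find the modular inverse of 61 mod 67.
61^(-1) ≡ 11 (mod 67). Verification: 61 × 11 = 671 ≡ 1 (mod 67)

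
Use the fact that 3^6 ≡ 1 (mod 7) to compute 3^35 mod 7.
By Fermat: 3^{6} ≡ 1 (mod 7). 35 = 5×6 + 5. So 3^{35} ≡ 3^{5} ≡ 5 (mod 7)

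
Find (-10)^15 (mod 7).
Using Fermat: (-10)^{6} ≡ 1 (mod 7). 15 ≡ 3 (mod 6). So (-10)^{15} ≡ (-10)^{3} ≡ 1 (mod 7)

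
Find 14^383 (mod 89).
Using Fermat: 14^{88} ≡ 1 (mod 89). 383 ≡ 31 (mod 88). So 14^{383} ≡ 14^{31} ≡ 60 (mod 89)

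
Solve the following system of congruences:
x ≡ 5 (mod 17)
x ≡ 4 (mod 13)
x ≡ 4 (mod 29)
2266

Using the Chinese Remainder Theorem:
M = product of moduli = 6409
For equation 1: M_1 = 377, 377 ≡ 3 (mod 17), inverse of 377 mod 17 is 6 (check: 3 × 6 = 18 ≡ 1 (mod 17))
For equation 2: M_2 = 493, 493 ≡ 12 (mod 13), inverse of 493 mod 13 is 12 (check: 12 × 12 = 144 ≡ 1 (mod 13))
For equation 3: M_3 = 221, 221 ≡ 18 (mod 29), inverse of 221 mod 29 is 21 (check: 18 × 21 = 378 ≡ 1 (mod 29))
Combine: x ≡ Σ r_i×M_i×(M_i⁻¹ mod m_i) = 5×377×6 + 4×493×12 + 4×221×21 = 11310 + 23664 + 18564 = 53538
53538 mod 6409 = 2266
x ≡ 2266 (mod 6409)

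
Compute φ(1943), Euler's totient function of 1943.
1848

Prime factorization: 1943 = 29 × 67
Using the formula φ(n) = n × Π(1 - 1/p) for each prime factor p:
φ(1943) = 1943 × (1 - 1/29) × (1 - 1/67)
φ(1943) = 1848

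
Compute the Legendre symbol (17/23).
(17/23) = 17^{11} mod 23 = -1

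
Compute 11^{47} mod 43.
16

Using successive squaring:
Binary expansion of 47: 101111
Powers of 11 mod 43 (each is the square of the previous):
  11^1 ≡ 11 (mod 43)
  11^2 ≡ 11² = 121 ≡ 35 (mod 43)
  11^4 ≡ 35² = 1225 ≡ 21 (mod 43)
  11^8 ≡ 21² = 441 ≡ 11 (mod 43)
  11^16 ≡ 11² = 121 ≡ 35 (mod 43)
  11^32 ≡ 35² = 1225 ≡ 21 (mod 43)
47 = 32 + 8 + 4 + 2 + 1, so 11^47 = 11^32 × 11^8 × 11^4 × 11^2 × 11^1 ≡ 21 × 11 × 21 × 35 × 11 (mod 43)
Multiplying step by step:
  21 × 11 = 231 ≡ 16 (mod 43)
  16 × 21 = 336 ≡ 35 (mod 43)
  35 × 35 = 1225 ≡ 21 (mod 43)
  21 × 11 = 231 ≡ 16 (mod 43)
Result: 11^47 ≡ 16 (mod 43)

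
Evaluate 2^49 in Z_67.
Using repeated squaring. 49 = 32 + 16 + 1 (binary 110001). Repeated squaring mod 67: 2^1 ≡ 2; 2^2 ≡ 2² = 4 ≡ 4; 2^4 ≡ 4² = 16 ≡ 16; 2^8 ≡ 16² = 256 ≡ 55; 2^16 ≡ 55² = 3025 ≡ 10; 2^32 ≡ 10² = 100 ≡ 33. Multiply: 2^49 = 2^32 × 2^16 × 2^1 ≡ 33 × 10 × 2 (mod 67): 33 × 10 = 330 ≡ 62; 62 × 2 = 124 ≡ 57. So 2^49 ≡ 57 (mod 67).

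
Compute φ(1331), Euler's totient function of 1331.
1210

Prime factorization: 1331 = 11^3
Using the formula φ(n) = n × Π(1 - 1/p) for each prime factor p:
φ(1331) = 1331 × (1 - 1/11)
φ(1331) = 1210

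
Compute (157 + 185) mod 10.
2

(157 + 185) = 342
342 mod 10 = 2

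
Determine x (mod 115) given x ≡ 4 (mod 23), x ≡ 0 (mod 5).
50

Using the Chinese Remainder Theorem:
M = product of moduli = 115
For equation 1: M_1 = 5, 5 ≡ 5 (mod 23), inverse of 5 mod 23 is 14 (check: 5 × 14 = 70 ≡ 1 (mod 23))
For equation 2: M_2 = 23, 23 ≡ 3 (mod 5), inverse of 23 mod 5 is 2 (check: 3 × 2 = 6 ≡ 1 (mod 5))
Combine: x ≡ Σ r_i×M_i×(M_i⁻¹ mod m_i) = 4×5×14 + 0×23×2 = 280 + 0 = 280
280 mod 115 = 50
x ≡ 50 (mod 115)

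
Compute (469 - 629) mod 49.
36

(469 - 629) = -160
-160 mod 49 = 36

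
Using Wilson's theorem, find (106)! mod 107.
By Wilson's theorem, (106)! ≡ -1 ≡ 106 (mod 107)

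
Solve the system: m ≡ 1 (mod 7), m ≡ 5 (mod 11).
M = 7 × 11 = 77. M₁ = 11, y₁ ≡ 2 (mod 7). M₂ = 7, y₂ ≡ 8 (mod 11). m = 1×11×2 + 5×7×8 ≡ 71 (mod 77)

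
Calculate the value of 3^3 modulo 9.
3 = 2 + 1 (binary 11). Repeated squaring mod 9: 3^1 ≡ 3; 3^2 ≡ 3² = 9 ≡ 0. Multiply: 3^3 = 3^2 × 3^1 ≡ 0 × 3 (mod 9): 0 × 3 = 0 ≡ 0. So 3^3 ≡ 0 (mod 9).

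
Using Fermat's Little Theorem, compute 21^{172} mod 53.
49

By Fermat's Little Theorem, a^(p-1) ≡ 1 (mod p) for prime p and gcd(a, p) = 1
Here p = 53, so 21^52 ≡ 1 (mod 53)
We can reduce the exponent: 172 mod 52 = 16
So 21^172 ≡ 21^16 (mod 53)
Computing: 21^16 mod 53 = 49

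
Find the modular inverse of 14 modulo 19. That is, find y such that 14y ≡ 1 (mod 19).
15

Using Extended Euclidean Algorithm:
gcd(14, 19) = 1
Bezout coefficients: 14 × -4 + 19 × 3 = 1
So 14 × -4 ≡ 1 (mod 19)
The inverse is -4 mod 19 = 15
Verification: 14 × 15 = 210 = 11 × 19 + 1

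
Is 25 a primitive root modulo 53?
No

To verify, check if 25^(52/q) ≢ 1 (mod 53) for each prime divisor q of 52
Divisors of 52 = 52: [1, 2, 4, 13, 26, 52]
  25^(52/2) = 25^26 ≡ 1 (mod 53)
  25^(52/13) = 25^4 ≡ 15 (mod 53)
Conclusion: 25 is not a primitive root modulo 53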